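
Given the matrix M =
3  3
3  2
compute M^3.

M^2 = [[18, 15], [15, 13]]
M^3 = [[99, 84], [84, 71]]

[[99, 84], [84, 71]]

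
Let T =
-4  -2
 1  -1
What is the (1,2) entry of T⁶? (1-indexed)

tr T = -5 and det T = 6, so the characteristic polynomial is λ² − (-5)λ + (6) with roots -3 and -2.
Eigenvectors give P = [[2, -1], [-1, 1]] with P⁻¹ = [[1, 1], [1, 2]], and T = P·diag(-3, -2)·P⁻¹.
Then T⁶ = P·diag(729, 64)·P⁻¹ = [[1458, -64], [-729, 64]] · [[1, 1], [1, 2]] = [[1394, 1330], [-665, -601]].

1330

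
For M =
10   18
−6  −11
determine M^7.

[[388, 774], [−258, −515]]

tr M = −1 and det M = −2, so the characteristic polynomial is λ² − (−1)λ + (−2) with roots −2 and 1.
Eigenvectors give P = [[3, 2], [−2, −1]] with P⁻¹ = [[−1, −2], [2, 3]], and M = P·diag(−2, 1)·P⁻¹.
Then M^7 = P·diag(−128, 1)·P⁻¹ = [[−384, 2], [256, −1]] · [[−1, −2], [2, 3]] = [[388, 774], [−258, −515]].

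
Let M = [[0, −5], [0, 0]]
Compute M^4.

[[0, 0], [0, 0]]

M is strictly triangular, hence nilpotent: M^2 = 0, so M^4 = 0.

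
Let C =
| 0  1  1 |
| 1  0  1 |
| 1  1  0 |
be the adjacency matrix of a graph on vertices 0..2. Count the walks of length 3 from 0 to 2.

3

The number of length-3 walks from vertex 0 to vertex 2 is entry (0,2) of C^3, where C is the adjacency matrix.
C^2 = [[2, 1, 1], [1, 2, 1], [1, 1, 2]]
C^3 = [[2, 3, 3], [3, 2, 3], [3, 3, 2]]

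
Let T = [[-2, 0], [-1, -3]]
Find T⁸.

[[256, 0], [6305, 6561]]

tr T = -5 and det T = 6, so the characteristic polynomial is λ² − (-5)λ + (6) with roots -3 and -2.
Eigenvectors give P = [[0, 1], [1, -1]] with P⁻¹ = [[1, 1], [1, 0]], and T = P·diag(-3, -2)·P⁻¹.
Then T⁸ = P·diag(6561, 256)·P⁻¹ = [[0, 256], [6561, -256]] · [[1, 1], [1, 0]] = [[256, 0], [6305, 6561]].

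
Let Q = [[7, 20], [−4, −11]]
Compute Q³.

[[103, 260], [−52, −131]]

tr Q = −4 and det Q = 3, so the characteristic polynomial is λ² − (−4)λ + (3) with roots −3 and −1.
Eigenvectors give P = [[2, −5], [−1, 2]] with P⁻¹ = [[−2, −5], [−1, −2]], and Q = P·diag(−3, −1)·P⁻¹.
Then Q³ = P·diag(−27, −1)·P⁻¹ = [[−54, 5], [27, −2]] · [[−2, −5], [−1, −2]] = [[103, 260], [−52, −131]].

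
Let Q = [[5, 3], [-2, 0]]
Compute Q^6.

tr Q = 5 and det Q = 6, so the characteristic polynomial is λ² − (5)λ + (6) with roots 3 and 2.
Eigenvectors give P = [[3, -1], [-2, 1]] with P⁻¹ = [[1, 1], [2, 3]], and Q = P·diag(3, 2)·P⁻¹.
Then Q^6 = P·diag(729, 64)·P⁻¹ = [[2187, -64], [-1458, 64]] · [[1, 1], [2, 3]] = [[2059, 1995], [-1330, -1266]].

[[2059, 1995], [-1330, -1266]]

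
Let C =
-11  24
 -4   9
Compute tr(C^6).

tr C = -2 and det C = -3, so the characteristic polynomial is λ² − (-2)λ + (-3) with roots 1 and -3.
Eigenvectors give P = [[-2, 3], [-1, 1]] with P⁻¹ = [[1, -3], [1, -2]], and C = P·diag(1, -3)·P⁻¹.
Then C^6 = P·diag(1, 729)·P⁻¹ = [[-2, 2187], [-1, 729]] · [[1, -3], [1, -2]] = [[2185, -4368], [728, -1455]].

730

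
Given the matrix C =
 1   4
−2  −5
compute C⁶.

tr C = −4 and det C = 3, so the characteristic polynomial is λ² − (−4)λ + (3) with roots −1 and −3.
Eigenvectors give P = [[2, −1], [−1, 1]] with P⁻¹ = [[1, 1], [1, 2]], and C = P·diag(−1, −3)·P⁻¹.
Then C⁶ = P·diag(1, 729)·P⁻¹ = [[2, −729], [−1, 729]] · [[1, 1], [1, 2]] = [[−727, −1456], [728, 1457]].

[[−727, −1456], [728, 1457]]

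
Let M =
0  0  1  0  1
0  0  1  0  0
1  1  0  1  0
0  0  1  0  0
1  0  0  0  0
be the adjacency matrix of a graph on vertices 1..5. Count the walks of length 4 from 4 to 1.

4

The number of length-4 walks from vertex 4 to vertex 1 is entry (4,1) of M⁴, where M is the adjacency matrix.
M² = [[2, 1, 0, 1, 0], [1, 1, 0, 1, 0], [0, 0, 3, 0, 1], [1, 1, 0, 1, 0], [0, 0, 1, 0, 1]]
M³ = [[0, 0, 4, 0, 2], [0, 0, 3, 0, 1], [4, 3, 0, 3, 0], [0, 0, 3, 0, 1], [2, 1, 0, 1, 0]]
M⁴ = [[6, 4, 0, 4, 0], [4, 3, 0, 3, 0], [0, 0, 10, 0, 4], [4, 3, 0, 3, 0], [0, 0, 4, 0, 2]]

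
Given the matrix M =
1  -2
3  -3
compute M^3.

M^2 = [[-5, 4], [-6, 3]]
M^3 = [[7, -2], [3, 3]]

[[7, -2], [3, 3]]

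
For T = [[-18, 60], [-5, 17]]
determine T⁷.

[[-9132, 27780], [-2315, 7073]]

tr T = -1 and det T = -6, so the characteristic polynomial is λ² − (-1)λ + (-6) with roots -3 and 2.
Eigenvectors give P = [[4, -3], [1, -1]] with P⁻¹ = [[1, -3], [1, -4]], and T = P·diag(-3, 2)·P⁻¹.
Then T⁷ = P·diag(-2187, 128)·P⁻¹ = [[-8748, -384], [-2187, -128]] · [[1, -3], [1, -4]] = [[-9132, 27780], [-2315, 7073]].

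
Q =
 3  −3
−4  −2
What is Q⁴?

Q² = [[21, −3], [−4, 16]]
Q³ = [[75, −57], [−76, −20]]
Q⁴ = [[453, −111], [−148, 268]]

[[453, −111], [−148, 268]]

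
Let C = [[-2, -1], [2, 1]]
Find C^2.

[[2, 1], [-2, -1]]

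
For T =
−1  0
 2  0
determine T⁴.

[[1, 0], [−2, 0]]

T² = [[1, 0], [−2, 0]]
T³ = [[−1, 0], [2, 0]]
T⁴ = [[1, 0], [−2, 0]]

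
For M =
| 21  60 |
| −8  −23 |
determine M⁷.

tr M = −2 and det M = −3, so the characteristic polynomial is λ² − (−2)λ + (−3) with roots 1 and −3.
Eigenvectors give P = [[−3, −5], [1, 2]] with P⁻¹ = [[−2, −5], [1, 3]], and M = P·diag(1, −3)·P⁻¹.
Then M⁷ = P·diag(1, −2187)·P⁻¹ = [[−3, 10935], [1, −4374]] · [[−2, −5], [1, 3]] = [[10941, 32820], [−4376, −13127]].

[[10941, 32820], [−4376, −13127]]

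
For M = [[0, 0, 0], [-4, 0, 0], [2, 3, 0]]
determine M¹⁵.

[[0, 0, 0], [0, 0, 0], [0, 0, 0]]

M is strictly triangular, hence nilpotent: M³ = 0, so M¹⁵ = 0.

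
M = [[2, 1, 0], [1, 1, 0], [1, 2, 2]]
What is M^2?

[[5, 3, 0], [3, 2, 0], [6, 7, 4]]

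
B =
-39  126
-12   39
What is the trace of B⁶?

tr B = 0 and det B = -9, so the characteristic polynomial is λ² − (0)λ + (-9) with roots -3 and 3.
Eigenvectors give P = [[-7, 3], [-2, 1]] with P⁻¹ = [[-1, 3], [-2, 7]], and B = P·diag(-3, 3)·P⁻¹.
Then B⁶ = P·diag(729, 729)·P⁻¹ = [[-5103, 2187], [-1458, 729]] · [[-1, 3], [-2, 7]] = [[729, 0], [0, 729]].

1458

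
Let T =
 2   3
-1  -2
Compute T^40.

[[1, 0], [0, 1]]

T² = I (check: tr T = 0 and det T = -1), so T^40 = I since 40 is even.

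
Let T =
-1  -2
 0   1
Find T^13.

T² = I (check: tr T = 0 and det T = -1), so T^13 = T since 13 is odd.

[[-1, -2], [0, 1]]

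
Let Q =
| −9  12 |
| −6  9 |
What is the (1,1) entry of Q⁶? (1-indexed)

tr Q = 0 and det Q = −9, so the characteristic polynomial is λ² − (0)λ + (−9) with roots 3 and −3.
Eigenvectors give P = [[−1, 2], [−1, 1]] with P⁻¹ = [[1, −2], [1, −1]], and Q = P·diag(3, −3)·P⁻¹.
Then Q⁶ = P·diag(729, 729)·P⁻¹ = [[−729, 1458], [−729, 729]] · [[1, −2], [1, −1]] = [[729, 0], [0, 729]].

729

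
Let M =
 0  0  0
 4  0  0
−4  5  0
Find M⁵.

[[0, 0, 0], [0, 0, 0], [0, 0, 0]]

M is strictly triangular, hence nilpotent: M³ = 0, so M⁵ = 0.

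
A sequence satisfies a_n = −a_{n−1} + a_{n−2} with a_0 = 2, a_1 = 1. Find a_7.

−3

With companion matrix B = [[−1, 1], [1, 0]], [a_n, a_{n−1}]ᵀ = B·[a_{n−1}, a_{n−2}]ᵀ, so [a_7, a_6]ᵀ = B⁶·[a_1, a_0]ᵀ.
B⁶ = [[13, −8], [−8, 5]], giving [a_7, a_6]ᵀ = [[−3], [2]].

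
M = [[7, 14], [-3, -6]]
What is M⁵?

[[7, 14], [-3, -6]]

M² = M (a projection; rank 1, trace 1), so M⁵ = M.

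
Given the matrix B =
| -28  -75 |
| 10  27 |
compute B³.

[[-202, -525], [70, 183]]

tr B = -1 and det B = -6, so the characteristic polynomial is λ² − (-1)λ + (-6) with roots -3 and 2.
Eigenvectors give P = [[-3, -5], [1, 2]] with P⁻¹ = [[-2, -5], [1, 3]], and B = P·diag(-3, 2)·P⁻¹.
Then B³ = P·diag(-27, 8)·P⁻¹ = [[81, -40], [-27, 16]] · [[-2, -5], [1, 3]] = [[-202, -525], [70, 183]].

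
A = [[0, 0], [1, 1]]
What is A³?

A² = [[0, 0], [1, 1]]
A³ = [[0, 0], [1, 1]]

[[0, 0], [1, 1]]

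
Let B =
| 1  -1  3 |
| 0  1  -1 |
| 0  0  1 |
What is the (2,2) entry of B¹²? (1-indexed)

B = I + N where N = [[0, -1, 3], [0, 0, -1], [0, 0, 0]] is strictly upper-triangular, so N³ = 0.
(I + N)¹² = I + 12·N + 66·N² = [[1, -12, 102], [0, 1, -12], [0, 0, 1]].

1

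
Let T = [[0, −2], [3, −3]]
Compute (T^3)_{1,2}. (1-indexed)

T^2 = [[−6, 6], [−9, 3]]
T^3 = [[18, −6], [9, 9]]

−6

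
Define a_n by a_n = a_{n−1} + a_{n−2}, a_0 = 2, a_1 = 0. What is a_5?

6

With companion matrix M = [[1, 1], [1, 0]], [a_n, a_{n−1}]ᵀ = M·[a_{n−1}, a_{n−2}]ᵀ, so [a_5, a_4]ᵀ = M⁴·[a_1, a_0]ᵀ.
M⁴ = [[5, 3], [3, 2]], giving [a_5, a_4]ᵀ = [[6], [4]].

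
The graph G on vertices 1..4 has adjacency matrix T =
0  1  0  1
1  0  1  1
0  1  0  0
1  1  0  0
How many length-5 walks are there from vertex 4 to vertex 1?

13

The number of length-5 walks from vertex 4 to vertex 1 is entry (4,1) of T^5, where T is the adjacency matrix.
T^2 = [[2, 1, 1, 1], [1, 3, 0, 1], [1, 0, 1, 1], [1, 1, 1, 2]]
T^3 = [[2, 4, 1, 3], [4, 2, 3, 4], [1, 3, 0, 1], [3, 4, 1, 2]]
T^4 = [[7, 6, 4, 6], [6, 11, 2, 6], [4, 2, 3, 4], [6, 6, 4, 7]]
T^5 = [[12, 17, 6, 13], [17, 14, 11, 17], [6, 11, 2, 6], [13, 17, 6, 12]]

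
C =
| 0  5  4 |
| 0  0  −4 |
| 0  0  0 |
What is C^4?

[[0, 0, 0], [0, 0, 0], [0, 0, 0]]

C is strictly triangular, hence nilpotent: C^3 = 0, so C^4 = 0.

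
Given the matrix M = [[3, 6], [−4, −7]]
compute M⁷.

[[4371, 6558], [−4372, −6559]]

tr M = −4 and det M = 3, so the characteristic polynomial is λ² − (−4)λ + (3) with roots −3 and −1.
Eigenvectors give P = [[−1, −3], [1, 2]] with P⁻¹ = [[2, 3], [−1, −1]], and M = P·diag(−3, −1)·P⁻¹.
Then M⁷ = P·diag(−2187, −1)·P⁻¹ = [[2187, 3], [−2187, −2]] · [[2, 3], [−1, −1]] = [[4371, 6558], [−4372, −6559]].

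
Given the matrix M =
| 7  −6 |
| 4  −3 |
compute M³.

[[79, −78], [52, −51]]

tr M = 4 and det M = 3, so the characteristic polynomial is λ² − (4)λ + (3) with roots 1 and 3.
Eigenvectors give P = [[−1, −3], [−1, −2]] with P⁻¹ = [[2, −3], [−1, 1]], and M = P·diag(1, 3)·P⁻¹.
Then M³ = P·diag(1, 27)·P⁻¹ = [[−1, −81], [−1, −54]] · [[2, −3], [−1, 1]] = [[79, −78], [52, −51]].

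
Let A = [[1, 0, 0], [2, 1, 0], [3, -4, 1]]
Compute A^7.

A = I + N where N = [[0, 0, 0], [2, 0, 0], [3, -4, 0]] is strictly lower-triangular, so N^3 = 0.
(I + N)^7 = I + 7·N + 21·N^2 = [[1, 0, 0], [14, 1, 0], [-147, -28, 1]].

[[1, 0, 0], [14, 1, 0], [-147, -28, 1]]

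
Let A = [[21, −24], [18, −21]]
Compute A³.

[[189, −216], [162, −189]]

tr A = 0 and det A = −9, so the characteristic polynomial is λ² − (0)λ + (−9) with roots −3 and 3.
Eigenvectors give P = [[1, 4], [1, 3]] with P⁻¹ = [[−3, 4], [1, −1]], and A = P·diag(−3, 3)·P⁻¹.
Then A³ = P·diag(−27, 27)·P⁻¹ = [[−27, 108], [−27, 81]] · [[−3, 4], [1, −1]] = [[189, −216], [162, −189]].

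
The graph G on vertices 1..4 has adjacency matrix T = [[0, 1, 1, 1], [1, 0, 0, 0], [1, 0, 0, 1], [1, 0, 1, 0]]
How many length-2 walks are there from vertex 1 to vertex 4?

The number of length-2 walks from vertex 1 to vertex 4 is entry (1,4) of T², where T is the adjacency matrix.
T² = [[3, 0, 1, 1], [0, 1, 1, 1], [1, 1, 2, 1], [1, 1, 1, 2]]

1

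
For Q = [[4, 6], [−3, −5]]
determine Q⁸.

[[−254, −510], [255, 511]]

tr Q = −1 and det Q = −2, so the characteristic polynomial is λ² − (−1)λ + (−2) with roots −2 and 1.
Eigenvectors give P = [[−1, 2], [1, −1]] with P⁻¹ = [[1, 2], [1, 1]], and Q = P·diag(−2, 1)·P⁻¹.
Then Q⁸ = P·diag(256, 1)·P⁻¹ = [[−256, 2], [256, −1]] · [[1, 2], [1, 1]] = [[−254, −510], [255, 511]].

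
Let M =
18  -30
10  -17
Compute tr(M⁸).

tr M = 1 and det M = -6, so the characteristic polynomial is λ² − (1)λ + (-6) with roots -2 and 3.
Eigenvectors give P = [[-3, 2], [-2, 1]] with P⁻¹ = [[1, -2], [2, -3]], and M = P·diag(-2, 3)·P⁻¹.
Then M⁸ = P·diag(256, 6561)·P⁻¹ = [[-768, 13122], [-512, 6561]] · [[1, -2], [2, -3]] = [[25476, -37830], [12610, -18659]].

6817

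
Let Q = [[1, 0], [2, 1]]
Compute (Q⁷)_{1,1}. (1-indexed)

1

Q = I + N where N = [[0, 0], [2, 0]] is strictly lower-triangular, so N² = 0.
(I + N)⁷ = I + 7·N = [[1, 0], [14, 1]].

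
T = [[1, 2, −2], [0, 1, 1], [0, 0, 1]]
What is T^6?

T = I + N where N = [[0, 2, −2], [0, 0, 1], [0, 0, 0]] is strictly upper-triangular, so N^3 = 0.
(I + N)^6 = I + 6·N + 15·N^2 = [[1, 12, 18], [0, 1, 6], [0, 0, 1]].

[[1, 12, 18], [0, 1, 6], [0, 0, 1]]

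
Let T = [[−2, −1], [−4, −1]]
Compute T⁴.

[[100, 39], [156, 61]]

T² = [[8, 3], [12, 5]]
T³ = [[−28, −11], [−44, −17]]
T⁴ = [[100, 39], [156, 61]]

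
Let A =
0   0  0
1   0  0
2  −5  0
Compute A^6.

[[0, 0, 0], [0, 0, 0], [0, 0, 0]]

A is strictly triangular, hence nilpotent: A^3 = 0, so A^6 = 0.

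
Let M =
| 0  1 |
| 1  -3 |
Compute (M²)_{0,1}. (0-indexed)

-3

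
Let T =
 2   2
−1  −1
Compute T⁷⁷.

T² = T (a projection; rank 1, trace 1), so T⁷⁷ = T.

[[2, 2], [−1, −1]]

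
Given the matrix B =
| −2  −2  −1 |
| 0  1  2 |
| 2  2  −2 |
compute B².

[[2, 0, 0], [4, 5, −2], [−8, −6, 6]]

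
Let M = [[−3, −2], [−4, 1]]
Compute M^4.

[[321, 104], [208, 113]]

M^2 = [[17, 4], [8, 9]]
M^3 = [[−67, −30], [−60, −7]]
M^4 = [[321, 104], [208, 113]]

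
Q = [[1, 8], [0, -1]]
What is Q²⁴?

[[1, 0], [0, 1]]

Q² = I (check: tr Q = 0 and det Q = -1), so Q²⁴ = I since 24 is even.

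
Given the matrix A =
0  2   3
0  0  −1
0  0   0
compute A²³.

A is strictly triangular, hence nilpotent: A³ = 0, so A²³ = 0.

[[0, 0, 0], [0, 0, 0], [0, 0, 0]]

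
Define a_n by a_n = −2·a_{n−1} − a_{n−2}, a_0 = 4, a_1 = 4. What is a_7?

52

With companion matrix B = [[−2, −1], [1, 0]], [a_n, a_{n−1}]ᵀ = B·[a_{n−1}, a_{n−2}]ᵀ, so [a_7, a_6]ᵀ = B⁶·[a_1, a_0]ᵀ.
B⁶ = [[7, 6], [−6, −5]], giving [a_7, a_6]ᵀ = [[52], [−44]].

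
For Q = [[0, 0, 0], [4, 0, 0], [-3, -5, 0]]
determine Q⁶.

[[0, 0, 0], [0, 0, 0], [0, 0, 0]]

Q is strictly triangular, hence nilpotent: Q³ = 0, so Q⁶ = 0.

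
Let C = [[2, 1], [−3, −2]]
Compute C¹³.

[[2, 1], [−3, −2]]

C² = I (check: tr C = 0 and det C = −1), so C¹³ = C since 13 is odd.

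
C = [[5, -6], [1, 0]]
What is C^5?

[[665, -1266], [211, -390]]

tr C = 5 and det C = 6, so the characteristic polynomial is λ² − (5)λ + (6) with roots 2 and 3.
Eigenvectors give P = [[-2, 3], [-1, 1]] with P⁻¹ = [[1, -3], [1, -2]], and C = P·diag(2, 3)·P⁻¹.
Then C^5 = P·diag(32, 243)·P⁻¹ = [[-64, 729], [-32, 243]] · [[1, -3], [1, -2]] = [[665, -1266], [211, -390]].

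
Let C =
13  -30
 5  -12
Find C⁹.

[[60073, -121170], [20195, -40902]]

tr C = 1 and det C = -6, so the characteristic polynomial is λ² − (1)λ + (-6) with roots -2 and 3.
Eigenvectors give P = [[2, 3], [1, 1]] with P⁻¹ = [[-1, 3], [1, -2]], and C = P·diag(-2, 3)·P⁻¹.
Then C⁹ = P·diag(-512, 19683)·P⁻¹ = [[-1024, 59049], [-512, 19683]] · [[-1, 3], [1, -2]] = [[60073, -121170], [20195, -40902]].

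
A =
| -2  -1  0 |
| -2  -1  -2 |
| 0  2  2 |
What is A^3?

A^2 = [[6, 3, 2], [6, -1, -2], [-4, 2, 0]]
A^3 = [[-18, -5, -2], [-10, -9, -2], [4, 2, -4]]

[[-18, -5, -2], [-10, -9, -2], [4, 2, -4]]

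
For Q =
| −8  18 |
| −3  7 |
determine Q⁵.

[[−98, 198], [−33, 67]]

tr Q = −1 and det Q = −2, so the characteristic polynomial is λ² − (−1)λ + (−2) with roots −2 and 1.
Eigenvectors give P = [[3, 2], [1, 1]] with P⁻¹ = [[1, −2], [−1, 3]], and Q = P·diag(−2, 1)·P⁻¹.
Then Q⁵ = P·diag(−32, 1)·P⁻¹ = [[−96, 2], [−32, 1]] · [[1, −2], [−1, 3]] = [[−98, 198], [−33, 67]].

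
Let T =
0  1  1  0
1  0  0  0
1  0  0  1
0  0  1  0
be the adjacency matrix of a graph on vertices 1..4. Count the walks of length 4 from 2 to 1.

The number of length-4 walks from vertex 2 to vertex 1 is entry (2,1) of T^4, where T is the adjacency matrix.
T^2 = [[2, 0, 0, 1], [0, 1, 1, 0], [0, 1, 2, 0], [1, 0, 0, 1]]
T^3 = [[0, 2, 3, 0], [2, 0, 0, 1], [3, 0, 0, 2], [0, 1, 2, 0]]
T^4 = [[5, 0, 0, 3], [0, 2, 3, 0], [0, 3, 5, 0], [3, 0, 0, 2]]

0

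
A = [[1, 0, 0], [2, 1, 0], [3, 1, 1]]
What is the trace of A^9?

A = I + N where N = [[0, 0, 0], [2, 0, 0], [3, 1, 0]] is strictly lower-triangular, so N^3 = 0.
(I + N)^9 = I + 9·N + 36·N^2 = [[1, 0, 0], [18, 1, 0], [99, 9, 1]].

3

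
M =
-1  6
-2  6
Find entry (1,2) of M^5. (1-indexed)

1266

tr M = 5 and det M = 6, so the characteristic polynomial is λ² − (5)λ + (6) with roots 3 and 2.
Eigenvectors give P = [[-3, -2], [-2, -1]] with P⁻¹ = [[1, -2], [-2, 3]], and M = P·diag(3, 2)·P⁻¹.
Then M^5 = P·diag(243, 32)·P⁻¹ = [[-729, -64], [-486, -32]] · [[1, -2], [-2, 3]] = [[-601, 1266], [-422, 876]].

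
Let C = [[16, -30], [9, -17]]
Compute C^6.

tr C = -1 and det C = -2, so the characteristic polynomial is λ² − (-1)λ + (-2) with roots -2 and 1.
Eigenvectors give P = [[-5, 2], [-3, 1]] with P⁻¹ = [[1, -2], [3, -5]], and C = P·diag(-2, 1)·P⁻¹.
Then C^6 = P·diag(64, 1)·P⁻¹ = [[-320, 2], [-192, 1]] · [[1, -2], [3, -5]] = [[-314, 630], [-189, 379]].

[[-314, 630], [-189, 379]]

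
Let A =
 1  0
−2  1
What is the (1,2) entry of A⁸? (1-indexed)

0

A = I + N where N = [[0, 0], [−2, 0]] is strictly lower-triangular, so N² = 0.
(I + N)⁸ = I + 8·N = [[1, 0], [−16, 1]].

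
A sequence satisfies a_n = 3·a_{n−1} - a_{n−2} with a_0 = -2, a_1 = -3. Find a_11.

With companion matrix C = [[3, -1], [1, 0]], [a_n, a_{n−1}]ᵀ = C·[a_{n−1}, a_{n−2}]ᵀ, so [a_11, a_10]ᵀ = C^10·[a_1, a_0]ᵀ.
C^10 = [[17711, -6765], [6765, -2584]], giving [a_11, a_10]ᵀ = [[-39603], [-15127]].

-39603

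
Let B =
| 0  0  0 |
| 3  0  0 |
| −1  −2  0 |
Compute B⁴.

B is strictly triangular, hence nilpotent: B³ = 0, so B⁴ = 0.

[[0, 0, 0], [0, 0, 0], [0, 0, 0]]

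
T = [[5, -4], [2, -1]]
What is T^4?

tr T = 4 and det T = 3, so the characteristic polynomial is λ² − (4)λ + (3) with roots 1 and 3.
Eigenvectors give P = [[1, 2], [1, 1]] with P⁻¹ = [[-1, 2], [1, -1]], and T = P·diag(1, 3)·P⁻¹.
Then T^4 = P·diag(1, 81)·P⁻¹ = [[1, 162], [1, 81]] · [[-1, 2], [1, -1]] = [[161, -160], [80, -79]].

[[161, -160], [80, -79]]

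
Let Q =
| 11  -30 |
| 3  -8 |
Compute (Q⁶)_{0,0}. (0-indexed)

631

tr Q = 3 and det Q = 2, so the characteristic polynomial is λ² − (3)λ + (2) with roots 2 and 1.
Eigenvectors give P = [[-10, -3], [-3, -1]] with P⁻¹ = [[-1, 3], [3, -10]], and Q = P·diag(2, 1)·P⁻¹.
Then Q⁶ = P·diag(64, 1)·P⁻¹ = [[-640, -3], [-192, -1]] · [[-1, 3], [3, -10]] = [[631, -1890], [189, -566]].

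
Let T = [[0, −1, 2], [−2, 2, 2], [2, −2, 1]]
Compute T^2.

[[6, −6, 0], [0, 2, 2], [6, −8, 1]]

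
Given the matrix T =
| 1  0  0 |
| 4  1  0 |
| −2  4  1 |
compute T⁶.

T = I + N where N = [[0, 0, 0], [4, 0, 0], [−2, 4, 0]] is strictly lower-triangular, so N³ = 0.
(I + N)⁶ = I + 6·N + 15·N² = [[1, 0, 0], [24, 1, 0], [228, 24, 1]].

[[1, 0, 0], [24, 1, 0], [228, 24, 1]]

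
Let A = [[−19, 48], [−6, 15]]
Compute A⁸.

[[59041, −157440], [19680, −52479]]

tr A = −4 and det A = 3, so the characteristic polynomial is λ² − (−4)λ + (3) with roots −1 and −3.
Eigenvectors give P = [[−8, 3], [−3, 1]] with P⁻¹ = [[1, −3], [3, −8]], and A = P·diag(−1, −3)·P⁻¹.
Then A⁸ = P·diag(1, 6561)·P⁻¹ = [[−8, 19683], [−3, 6561]] · [[1, −3], [3, −8]] = [[59041, −157440], [19680, −52479]].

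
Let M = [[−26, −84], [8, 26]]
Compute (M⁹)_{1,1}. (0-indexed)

tr M = 0 and det M = −4, so the characteristic polynomial is λ² − (0)λ + (−4) with roots 2 and −2.
Eigenvectors give P = [[−3, −7], [1, 2]] with P⁻¹ = [[2, 7], [−1, −3]], and M = P·diag(2, −2)·P⁻¹.
Then M⁹ = P·diag(512, −512)·P⁻¹ = [[−1536, 3584], [512, −1024]] · [[2, 7], [−1, −3]] = [[−6656, −21504], [2048, 6656]].

6656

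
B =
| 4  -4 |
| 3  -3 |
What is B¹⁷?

B² = B (a projection; rank 1, trace 1), so B¹⁷ = B.

[[4, -4], [3, -3]]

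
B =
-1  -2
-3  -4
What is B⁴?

B² = [[7, 10], [15, 22]]
B³ = [[-37, -54], [-81, -118]]
B⁴ = [[199, 290], [435, 634]]

[[199, 290], [435, 634]]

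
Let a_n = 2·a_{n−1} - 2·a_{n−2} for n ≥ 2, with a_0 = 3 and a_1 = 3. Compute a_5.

-12

With companion matrix M = [[2, -2], [1, 0]], [a_n, a_{n−1}]ᵀ = M·[a_{n−1}, a_{n−2}]ᵀ, so [a_5, a_4]ᵀ = M⁴·[a_1, a_0]ᵀ.
M⁴ = [[-4, 0], [0, -4]], giving [a_5, a_4]ᵀ = [[-12], [-12]].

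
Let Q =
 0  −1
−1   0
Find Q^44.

[[1, 0], [0, 1]]

Q² = I (check: tr Q = 0 and det Q = −1), so Q^44 = I since 44 is even.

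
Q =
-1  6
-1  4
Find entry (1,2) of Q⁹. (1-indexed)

3066

tr Q = 3 and det Q = 2, so the characteristic polynomial is λ² − (3)λ + (2) with roots 2 and 1.
Eigenvectors give P = [[2, 3], [1, 1]] with P⁻¹ = [[-1, 3], [1, -2]], and Q = P·diag(2, 1)·P⁻¹.
Then Q⁹ = P·diag(512, 1)·P⁻¹ = [[1024, 3], [512, 1]] · [[-1, 3], [1, -2]] = [[-1021, 3066], [-511, 1534]].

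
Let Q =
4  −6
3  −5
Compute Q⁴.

tr Q = −1 and det Q = −2, so the characteristic polynomial is λ² − (−1)λ + (−2) with roots 1 and −2.
Eigenvectors give P = [[2, 1], [1, 1]] with P⁻¹ = [[1, −1], [−1, 2]], and Q = P·diag(1, −2)·P⁻¹.
Then Q⁴ = P·diag(1, 16)·P⁻¹ = [[2, 16], [1, 16]] · [[1, −1], [−1, 2]] = [[−14, 30], [−15, 31]].

[[−14, 30], [−15, 31]]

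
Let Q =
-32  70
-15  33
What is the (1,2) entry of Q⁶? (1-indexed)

9310

tr Q = 1 and det Q = -6, so the characteristic polynomial is λ² − (1)λ + (-6) with roots 3 and -2.
Eigenvectors give P = [[2, 7], [1, 3]] with P⁻¹ = [[-3, 7], [1, -2]], and Q = P·diag(3, -2)·P⁻¹.
Then Q⁶ = P·diag(729, 64)·P⁻¹ = [[1458, 448], [729, 192]] · [[-3, 7], [1, -2]] = [[-3926, 9310], [-1995, 4719]].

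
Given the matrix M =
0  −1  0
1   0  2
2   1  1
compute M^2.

[[−1, 0, −2], [4, 1, 2], [3, −1, 3]]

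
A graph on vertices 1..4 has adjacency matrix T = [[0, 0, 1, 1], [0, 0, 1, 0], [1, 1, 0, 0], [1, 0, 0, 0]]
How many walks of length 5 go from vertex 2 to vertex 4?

The number of length-5 walks from vertex 2 to vertex 4 is entry (2,4) of T⁵, where T is the adjacency matrix.
T² = [[2, 1, 0, 0], [1, 1, 0, 0], [0, 0, 2, 1], [0, 0, 1, 1]]
T³ = [[0, 0, 3, 2], [0, 0, 2, 1], [3, 2, 0, 0], [2, 1, 0, 0]]
T⁴ = [[5, 3, 0, 0], [3, 2, 0, 0], [0, 0, 5, 3], [0, 0, 3, 2]]
T⁵ = [[0, 0, 8, 5], [0, 0, 5, 3], [8, 5, 0, 0], [5, 3, 0, 0]]

3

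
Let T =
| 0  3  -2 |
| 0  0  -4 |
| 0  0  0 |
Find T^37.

[[0, 0, 0], [0, 0, 0], [0, 0, 0]]

T is strictly triangular, hence nilpotent: T^3 = 0, so T^37 = 0.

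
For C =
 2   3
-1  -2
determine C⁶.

[[1, 0], [0, 1]]

C² = I (check: tr C = 0 and det C = -1), so C⁶ = I since 6 is even.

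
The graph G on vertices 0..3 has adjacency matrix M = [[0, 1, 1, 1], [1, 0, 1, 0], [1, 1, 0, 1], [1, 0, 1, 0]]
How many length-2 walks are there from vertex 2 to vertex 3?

1

The number of length-2 walks from vertex 2 to vertex 3 is entry (2,3) of M², where M is the adjacency matrix.
M² = [[3, 1, 2, 1], [1, 2, 1, 2], [2, 1, 3, 1], [1, 2, 1, 2]]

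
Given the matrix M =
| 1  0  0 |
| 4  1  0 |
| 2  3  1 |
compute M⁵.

M = I + N where N = [[0, 0, 0], [4, 0, 0], [2, 3, 0]] is strictly lower-triangular, so N³ = 0.
(I + N)⁵ = I + 5·N + 10·N² = [[1, 0, 0], [20, 1, 0], [130, 15, 1]].

[[1, 0, 0], [20, 1, 0], [130, 15, 1]]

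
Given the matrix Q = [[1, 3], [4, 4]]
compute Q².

[[13, 15], [20, 28]]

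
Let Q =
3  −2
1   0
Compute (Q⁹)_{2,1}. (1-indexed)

tr Q = 3 and det Q = 2, so the characteristic polynomial is λ² − (3)λ + (2) with roots 1 and 2.
Eigenvectors give P = [[−1, 2], [−1, 1]] with P⁻¹ = [[1, −2], [1, −1]], and Q = P·diag(1, 2)·P⁻¹.
Then Q⁹ = P·diag(1, 512)·P⁻¹ = [[−1, 1024], [−1, 512]] · [[1, −2], [1, −1]] = [[1023, −1022], [511, −510]].

511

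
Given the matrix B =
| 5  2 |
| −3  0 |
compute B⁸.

tr B = 5 and det B = 6, so the characteristic polynomial is λ² − (5)λ + (6) with roots 3 and 2.
Eigenvectors give P = [[−1, −2], [1, 3]] with P⁻¹ = [[−3, −2], [1, 1]], and B = P·diag(3, 2)·P⁻¹.
Then B⁸ = P·diag(6561, 256)·P⁻¹ = [[−6561, −512], [6561, 768]] · [[−3, −2], [1, 1]] = [[19171, 12610], [−18915, −12354]].

[[19171, 12610], [−18915, −12354]]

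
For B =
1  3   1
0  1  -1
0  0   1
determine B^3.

B = I + N where N = [[0, 3, 1], [0, 0, -1], [0, 0, 0]] is strictly upper-triangular, so N^3 = 0.
(I + N)^3 = I + 3·N + 3·N^2 = [[1, 9, -6], [0, 1, -3], [0, 0, 1]].

[[1, 9, -6], [0, 1, -3], [0, 0, 1]]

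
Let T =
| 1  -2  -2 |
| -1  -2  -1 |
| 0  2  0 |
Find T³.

[[5, -2, -4], [-3, -2, -6], [2, 8, 8]]

T² = [[3, -2, 0], [1, 4, 4], [-2, -4, -2]]
T³ = [[5, -2, -4], [-3, -2, -6], [2, 8, 8]]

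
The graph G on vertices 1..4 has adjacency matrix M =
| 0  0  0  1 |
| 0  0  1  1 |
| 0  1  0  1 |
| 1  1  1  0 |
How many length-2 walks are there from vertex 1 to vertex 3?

The number of length-2 walks from vertex 1 to vertex 3 is entry (1,3) of M², where M is the adjacency matrix.
M² = [[1, 1, 1, 0], [1, 2, 1, 1], [1, 1, 2, 1], [0, 1, 1, 3]]

1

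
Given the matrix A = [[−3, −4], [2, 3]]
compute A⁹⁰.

A² = I (check: tr A = 0 and det A = −1), so A⁹⁰ = I since 90 is even.

[[1, 0], [0, 1]]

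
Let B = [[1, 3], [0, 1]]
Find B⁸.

B = I + N where N = [[0, 3], [0, 0]] is strictly upper-triangular, so N² = 0.
(I + N)⁸ = I + 8·N = [[1, 24], [0, 1]].

[[1, 24], [0, 1]]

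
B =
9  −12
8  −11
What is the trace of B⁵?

tr B = −2 and det B = −3, so the characteristic polynomial is λ² − (−2)λ + (−3) with roots −3 and 1.
Eigenvectors give P = [[1, 3], [1, 2]] with P⁻¹ = [[−2, 3], [1, −1]], and B = P·diag(−3, 1)·P⁻¹.
Then B⁵ = P·diag(−243, 1)·P⁻¹ = [[−243, 3], [−243, 2]] · [[−2, 3], [1, −1]] = [[489, −732], [488, −731]].

−242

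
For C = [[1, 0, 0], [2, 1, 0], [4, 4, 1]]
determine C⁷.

[[1, 0, 0], [14, 1, 0], [196, 28, 1]]

C = I + N where N = [[0, 0, 0], [2, 0, 0], [4, 4, 0]] is strictly lower-triangular, so N³ = 0.
(I + N)⁷ = I + 7·N + 21·N² = [[1, 0, 0], [14, 1, 0], [196, 28, 1]].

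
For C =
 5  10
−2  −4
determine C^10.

C² = C (a projection; rank 1, trace 1), so C^10 = C.

[[5, 10], [−2, −4]]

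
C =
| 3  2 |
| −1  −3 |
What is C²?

[[7, 0], [0, 7]]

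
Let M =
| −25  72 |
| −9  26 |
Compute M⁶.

tr M = 1 and det M = −2, so the characteristic polynomial is λ² − (1)λ + (−2) with roots 2 and −1.
Eigenvectors give P = [[8, −3], [3, −1]] with P⁻¹ = [[−1, 3], [−3, 8]], and M = P·diag(2, −1)·P⁻¹.
Then M⁶ = P·diag(64, 1)·P⁻¹ = [[512, −3], [192, −1]] · [[−1, 3], [−3, 8]] = [[−503, 1512], [−189, 568]].

[[−503, 1512], [−189, 568]]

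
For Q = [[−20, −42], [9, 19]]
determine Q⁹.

[[−3590, −7182], [1539, 3079]]

tr Q = −1 and det Q = −2, so the characteristic polynomial is λ² − (−1)λ + (−2) with roots 1 and −2.
Eigenvectors give P = [[−2, 7], [1, −3]] with P⁻¹ = [[3, 7], [1, 2]], and Q = P·diag(1, −2)·P⁻¹.
Then Q⁹ = P·diag(1, −512)·P⁻¹ = [[−2, −3584], [1, 1536]] · [[3, 7], [1, 2]] = [[−3590, −7182], [1539, 3079]].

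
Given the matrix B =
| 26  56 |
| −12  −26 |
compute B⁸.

[[256, 0], [0, 256]]

tr B = 0 and det B = −4, so the characteristic polynomial is λ² − (0)λ + (−4) with roots 2 and −2.
Eigenvectors give P = [[−7, 2], [3, −1]] with P⁻¹ = [[−1, −2], [−3, −7]], and B = P·diag(2, −2)·P⁻¹.
Then B⁸ = P·diag(256, 256)·P⁻¹ = [[−1792, 512], [768, −256]] · [[−1, −2], [−3, −7]] = [[256, 0], [0, 256]].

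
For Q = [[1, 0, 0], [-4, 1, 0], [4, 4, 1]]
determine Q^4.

Q = I + N where N = [[0, 0, 0], [-4, 0, 0], [4, 4, 0]] is strictly lower-triangular, so N^3 = 0.
(I + N)^4 = I + 4·N + 6·N^2 = [[1, 0, 0], [-16, 1, 0], [-80, 16, 1]].

[[1, 0, 0], [-16, 1, 0], [-80, 16, 1]]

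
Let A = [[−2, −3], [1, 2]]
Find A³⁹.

A² = I (check: tr A = 0 and det A = −1), so A³⁹ = A since 39 is odd.

[[−2, −3], [1, 2]]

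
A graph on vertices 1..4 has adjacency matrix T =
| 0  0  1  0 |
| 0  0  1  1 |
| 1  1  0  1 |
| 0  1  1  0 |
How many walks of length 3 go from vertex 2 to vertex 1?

The number of length-3 walks from vertex 2 to vertex 1 is entry (2,1) of T^3, where T is the adjacency matrix.
T^2 = [[1, 1, 0, 1], [1, 2, 1, 1], [0, 1, 3, 1], [1, 1, 1, 2]]
T^3 = [[0, 1, 3, 1], [1, 2, 4, 3], [3, 4, 2, 4], [1, 3, 4, 2]]

1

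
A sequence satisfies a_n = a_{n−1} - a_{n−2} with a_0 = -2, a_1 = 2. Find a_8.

4

With companion matrix Q = [[1, -1], [1, 0]], [a_n, a_{n−1}]ᵀ = Q·[a_{n−1}, a_{n−2}]ᵀ, so [a_8, a_7]ᵀ = Q⁷·[a_1, a_0]ᵀ.
Q⁷ = [[1, -1], [1, 0]], giving [a_8, a_7]ᵀ = [[4], [2]].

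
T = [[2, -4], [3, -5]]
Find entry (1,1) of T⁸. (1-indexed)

tr T = -3 and det T = 2, so the characteristic polynomial is λ² − (-3)λ + (2) with roots -1 and -2.
Eigenvectors give P = [[4, 1], [3, 1]] with P⁻¹ = [[1, -1], [-3, 4]], and T = P·diag(-1, -2)·P⁻¹.
Then T⁸ = P·diag(1, 256)·P⁻¹ = [[4, 256], [3, 256]] · [[1, -1], [-3, 4]] = [[-764, 1020], [-765, 1021]].

-764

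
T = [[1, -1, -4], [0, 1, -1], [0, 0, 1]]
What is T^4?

[[1, -4, -10], [0, 1, -4], [0, 0, 1]]

T = I + N where N = [[0, -1, -4], [0, 0, -1], [0, 0, 0]] is strictly upper-triangular, so N^3 = 0.
(I + N)^4 = I + 4·N + 6·N^2 = [[1, -4, -10], [0, 1, -4], [0, 0, 1]].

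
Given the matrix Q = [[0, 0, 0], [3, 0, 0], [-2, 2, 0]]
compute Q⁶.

[[0, 0, 0], [0, 0, 0], [0, 0, 0]]

Q is strictly triangular, hence nilpotent: Q³ = 0, so Q⁶ = 0.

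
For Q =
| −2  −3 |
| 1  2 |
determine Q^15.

[[−2, −3], [1, 2]]

Q² = I (check: tr Q = 0 and det Q = −1), so Q^15 = Q since 15 is odd.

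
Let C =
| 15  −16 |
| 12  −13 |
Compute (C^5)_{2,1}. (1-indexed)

tr C = 2 and det C = −3, so the characteristic polynomial is λ² − (2)λ + (−3) with roots −1 and 3.
Eigenvectors give P = [[1, 4], [1, 3]] with P⁻¹ = [[−3, 4], [1, −1]], and C = P·diag(−1, 3)·P⁻¹.
Then C^5 = P·diag(−1, 243)·P⁻¹ = [[−1, 972], [−1, 729]] · [[−3, 4], [1, −1]] = [[975, −976], [732, −733]].

732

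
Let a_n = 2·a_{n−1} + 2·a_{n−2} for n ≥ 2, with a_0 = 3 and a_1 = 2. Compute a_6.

504

With companion matrix M = [[2, 2], [1, 0]], [a_n, a_{n−1}]ᵀ = M·[a_{n−1}, a_{n−2}]ᵀ, so [a_6, a_5]ᵀ = M⁵·[a_1, a_0]ᵀ.
M⁵ = [[120, 88], [44, 32]], giving [a_6, a_5]ᵀ = [[504], [184]].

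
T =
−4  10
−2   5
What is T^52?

T² = T (a projection; rank 1, trace 1), so T^52 = T.

[[−4, 10], [−2, 5]]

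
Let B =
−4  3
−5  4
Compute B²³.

[[−4, 3], [−5, 4]]

B² = I (check: tr B = 0 and det B = −1), so B²³ = B since 23 is odd.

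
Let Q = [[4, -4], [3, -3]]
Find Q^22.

Q² = Q (a projection; rank 1, trace 1), so Q^22 = Q.

[[4, -4], [3, -3]]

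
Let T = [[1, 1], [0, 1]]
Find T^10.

T = I + N where N = [[0, 1], [0, 0]] is strictly upper-triangular, so N^2 = 0.
(I + N)^10 = I + 10·N = [[1, 10], [0, 1]].

[[1, 10], [0, 1]]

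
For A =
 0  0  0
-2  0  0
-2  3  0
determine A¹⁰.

A is strictly triangular, hence nilpotent: A³ = 0, so A¹⁰ = 0.

[[0, 0, 0], [0, 0, 0], [0, 0, 0]]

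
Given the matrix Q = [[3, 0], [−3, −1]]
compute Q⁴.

[[81, 0], [−60, 1]]

Q² = [[9, 0], [−6, 1]]
Q³ = [[27, 0], [−21, −1]]
Q⁴ = [[81, 0], [−60, 1]]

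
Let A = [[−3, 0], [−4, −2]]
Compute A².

[[9, 0], [20, 4]]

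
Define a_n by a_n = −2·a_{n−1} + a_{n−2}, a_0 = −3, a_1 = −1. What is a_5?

With companion matrix A = [[−2, 1], [1, 0]], [a_n, a_{n−1}]ᵀ = A·[a_{n−1}, a_{n−2}]ᵀ, so [a_5, a_4]ᵀ = A^4·[a_1, a_0]ᵀ.
A^4 = [[29, −12], [−12, 5]], giving [a_5, a_4]ᵀ = [[7], [−3]].

7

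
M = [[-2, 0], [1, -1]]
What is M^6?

[[64, 0], [-63, 1]]

tr M = -3 and det M = 2, so the characteristic polynomial is λ² − (-3)λ + (2) with roots -2 and -1.
Eigenvectors give P = [[1, 0], [-1, 1]] with P⁻¹ = [[1, 0], [1, 1]], and M = P·diag(-2, -1)·P⁻¹.
Then M^6 = P·diag(64, 1)·P⁻¹ = [[64, 0], [-64, 1]] · [[1, 0], [1, 1]] = [[64, 0], [-63, 1]].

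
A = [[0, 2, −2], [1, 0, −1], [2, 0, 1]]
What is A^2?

[[−2, 0, −4], [−2, 2, −3], [2, 4, −3]]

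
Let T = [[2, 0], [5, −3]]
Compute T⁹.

tr T = −1 and det T = −6, so the characteristic polynomial is λ² − (−1)λ + (−6) with roots 2 and −3.
Eigenvectors give P = [[1, 0], [1, 1]] with P⁻¹ = [[1, 0], [−1, 1]], and T = P·diag(2, −3)·P⁻¹.
Then T⁹ = P·diag(512, −19683)·P⁻¹ = [[512, 0], [512, −19683]] · [[1, 0], [−1, 1]] = [[512, 0], [20195, −19683]].

[[512, 0], [20195, −19683]]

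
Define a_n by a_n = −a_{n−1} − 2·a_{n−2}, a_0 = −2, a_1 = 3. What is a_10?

With companion matrix Q = [[−1, −2], [1, 0]], [a_n, a_{n−1}]ᵀ = Q·[a_{n−1}, a_{n−2}]ᵀ, so [a_10, a_9]ᵀ = Q⁹·[a_1, a_0]ᵀ.
Q⁹ = [[11, 34], [−17, −6]], giving [a_10, a_9]ᵀ = [[−35], [−39]].

−35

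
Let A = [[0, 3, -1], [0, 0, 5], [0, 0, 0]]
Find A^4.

[[0, 0, 0], [0, 0, 0], [0, 0, 0]]

A is strictly triangular, hence nilpotent: A^3 = 0, so A^4 = 0.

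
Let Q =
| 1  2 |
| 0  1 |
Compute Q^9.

Q = I + N where N = [[0, 2], [0, 0]] is strictly upper-triangular, so N^2 = 0.
(I + N)^9 = I + 9·N = [[1, 18], [0, 1]].

[[1, 18], [0, 1]]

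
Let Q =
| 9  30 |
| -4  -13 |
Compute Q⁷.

tr Q = -4 and det Q = 3, so the characteristic polynomial is λ² − (-4)λ + (3) with roots -1 and -3.
Eigenvectors give P = [[-3, -5], [1, 2]] with P⁻¹ = [[-2, -5], [1, 3]], and Q = P·diag(-1, -3)·P⁻¹.
Then Q⁷ = P·diag(-1, -2187)·P⁻¹ = [[3, 10935], [-1, -4374]] · [[-2, -5], [1, 3]] = [[10929, 32790], [-4372, -13117]].

[[10929, 32790], [-4372, -13117]]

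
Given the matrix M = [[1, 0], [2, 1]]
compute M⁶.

[[1, 0], [12, 1]]

M = I + N where N = [[0, 0], [2, 0]] is strictly lower-triangular, so N² = 0.
(I + N)⁶ = I + 6·N = [[1, 0], [12, 1]].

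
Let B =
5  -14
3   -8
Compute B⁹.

[[3065, -7154], [1533, -3578]]

tr B = -3 and det B = 2, so the characteristic polynomial is λ² − (-3)λ + (2) with roots -1 and -2.
Eigenvectors give P = [[7, -2], [3, -1]] with P⁻¹ = [[1, -2], [3, -7]], and B = P·diag(-1, -2)·P⁻¹.
Then B⁹ = P·diag(-1, -512)·P⁻¹ = [[-7, 1024], [-3, 512]] · [[1, -2], [3, -7]] = [[3065, -7154], [1533, -3578]].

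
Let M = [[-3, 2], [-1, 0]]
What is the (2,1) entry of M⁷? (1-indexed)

tr M = -3 and det M = 2, so the characteristic polynomial is λ² − (-3)λ + (2) with roots -2 and -1.
Eigenvectors give P = [[2, -1], [1, -1]] with P⁻¹ = [[1, -1], [1, -2]], and M = P·diag(-2, -1)·P⁻¹.
Then M⁷ = P·diag(-128, -1)·P⁻¹ = [[-256, 1], [-128, 1]] · [[1, -1], [1, -2]] = [[-255, 254], [-127, 126]].

-127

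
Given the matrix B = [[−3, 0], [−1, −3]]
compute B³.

[[−27, 0], [−27, −27]]

B² = [[9, 0], [6, 9]]
B³ = [[−27, 0], [−27, −27]]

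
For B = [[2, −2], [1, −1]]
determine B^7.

[[2, −2], [1, −1]]

B² = B (a projection; rank 1, trace 1), so B^7 = B.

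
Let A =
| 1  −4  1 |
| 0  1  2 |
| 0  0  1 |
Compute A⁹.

A = I + N where N = [[0, −4, 1], [0, 0, 2], [0, 0, 0]] is strictly upper-triangular, so N³ = 0.
(I + N)⁹ = I + 9·N + 36·N² = [[1, −36, −279], [0, 1, 18], [0, 0, 1]].

[[1, −36, −279], [0, 1, 18], [0, 0, 1]]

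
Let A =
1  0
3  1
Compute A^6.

[[1, 0], [18, 1]]

A = I + N where N = [[0, 0], [3, 0]] is strictly lower-triangular, so N^2 = 0.
(I + N)^6 = I + 6·N = [[1, 0], [18, 1]].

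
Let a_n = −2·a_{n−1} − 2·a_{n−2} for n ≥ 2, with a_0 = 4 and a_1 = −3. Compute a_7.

With companion matrix M = [[−2, −2], [1, 0]], [a_n, a_{n−1}]ᵀ = M·[a_{n−1}, a_{n−2}]ᵀ, so [a_7, a_6]ᵀ = M⁶·[a_1, a_0]ᵀ.
M⁶ = [[−8, −16], [8, 8]], giving [a_7, a_6]ᵀ = [[−40], [8]].

−40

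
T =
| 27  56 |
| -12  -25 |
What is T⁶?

tr T = 2 and det T = -3, so the characteristic polynomial is λ² − (2)λ + (-3) with roots -1 and 3.
Eigenvectors give P = [[2, -7], [-1, 3]] with P⁻¹ = [[-3, -7], [-1, -2]], and T = P·diag(-1, 3)·P⁻¹.
Then T⁶ = P·diag(1, 729)·P⁻¹ = [[2, -5103], [-1, 2187]] · [[-3, -7], [-1, -2]] = [[5097, 10192], [-2184, -4367]].

[[5097, 10192], [-2184, -4367]]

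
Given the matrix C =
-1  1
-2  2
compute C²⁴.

C² = C (a projection; rank 1, trace 1), so C²⁴ = C.

[[-1, 1], [-2, 2]]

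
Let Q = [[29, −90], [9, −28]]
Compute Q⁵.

tr Q = 1 and det Q = −2, so the characteristic polynomial is λ² − (1)λ + (−2) with roots 2 and −1.
Eigenvectors give P = [[10, −3], [3, −1]] with P⁻¹ = [[1, −3], [3, −10]], and Q = P·diag(2, −1)·P⁻¹.
Then Q⁵ = P·diag(32, −1)·P⁻¹ = [[320, 3], [96, 1]] · [[1, −3], [3, −10]] = [[329, −990], [99, −298]].

[[329, −990], [99, −298]]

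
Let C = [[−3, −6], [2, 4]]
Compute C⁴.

[[−3, −6], [2, 4]]

C² = C (a projection; rank 1, trace 1), so C⁴ = C.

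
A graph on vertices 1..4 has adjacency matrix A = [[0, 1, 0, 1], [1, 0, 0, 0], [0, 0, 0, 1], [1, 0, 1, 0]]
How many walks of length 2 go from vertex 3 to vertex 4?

0

The number of length-2 walks from vertex 3 to vertex 4 is entry (3,4) of A^2, where A is the adjacency matrix.
A^2 = [[2, 0, 1, 0], [0, 1, 0, 1], [1, 0, 1, 0], [0, 1, 0, 2]]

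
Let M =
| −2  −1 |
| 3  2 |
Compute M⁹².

M² = I (check: tr M = 0 and det M = −1), so M⁹² = I since 92 is even.

[[1, 0], [0, 1]]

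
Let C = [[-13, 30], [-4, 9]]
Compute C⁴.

[[481, -1200], [160, -399]]

tr C = -4 and det C = 3, so the characteristic polynomial is λ² − (-4)λ + (3) with roots -3 and -1.
Eigenvectors give P = [[3, -5], [1, -2]] with P⁻¹ = [[2, -5], [1, -3]], and C = P·diag(-3, -1)·P⁻¹.
Then C⁴ = P·diag(81, 1)·P⁻¹ = [[243, -5], [81, -2]] · [[2, -5], [1, -3]] = [[481, -1200], [160, -399]].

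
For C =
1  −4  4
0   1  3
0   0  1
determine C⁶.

[[1, −24, −156], [0, 1, 18], [0, 0, 1]]

C = I + N where N = [[0, −4, 4], [0, 0, 3], [0, 0, 0]] is strictly upper-triangular, so N³ = 0.
(I + N)⁶ = I + 6·N + 15·N² = [[1, −24, −156], [0, 1, 18], [0, 0, 1]].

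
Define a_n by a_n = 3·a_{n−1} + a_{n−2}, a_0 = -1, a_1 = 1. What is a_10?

With companion matrix T = [[3, 1], [1, 0]], [a_n, a_{n−1}]ᵀ = T·[a_{n−1}, a_{n−2}]ᵀ, so [a_10, a_9]ᵀ = T⁹·[a_1, a_0]ᵀ.
T⁹ = [[42837, 12970], [12970, 3927]], giving [a_10, a_9]ᵀ = [[29867], [9043]].

29867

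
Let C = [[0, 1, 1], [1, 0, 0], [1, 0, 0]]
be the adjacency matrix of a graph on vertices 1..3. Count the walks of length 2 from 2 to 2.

The number of length-2 walks from vertex 2 to vertex 2 is entry (2,2) of C^2, where C is the adjacency matrix.
C^2 = [[2, 0, 0], [0, 1, 1], [0, 1, 1]]

1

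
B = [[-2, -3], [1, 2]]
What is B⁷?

B² = I (check: tr B = 0 and det B = -1), so B⁷ = B since 7 is odd.

[[-2, -3], [1, 2]]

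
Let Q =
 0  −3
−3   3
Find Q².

[[9, −9], [−9, 18]]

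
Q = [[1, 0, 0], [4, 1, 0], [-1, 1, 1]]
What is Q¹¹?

[[1, 0, 0], [44, 1, 0], [209, 11, 1]]

Q = I + N where N = [[0, 0, 0], [4, 0, 0], [-1, 1, 0]] is strictly lower-triangular, so N³ = 0.
(I + N)¹¹ = I + 11·N + 55·N² = [[1, 0, 0], [44, 1, 0], [209, 11, 1]].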